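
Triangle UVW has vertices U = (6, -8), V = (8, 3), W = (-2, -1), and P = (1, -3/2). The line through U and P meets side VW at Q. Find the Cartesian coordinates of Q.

(0, -1/5)

Barycentric coordinates of P with respect to UVW: (1/6, 1/6, 2/3).
On side VW the U-coordinate is zero; dropping P's U-weight 1/6 and renormalizing the remaining 1/6 : 2/3 gives weights 1/5, 4/5 on V, W.
Q = (1/5)·(8, 3) + (4/5)·(-2, -1) = (0, -1/5).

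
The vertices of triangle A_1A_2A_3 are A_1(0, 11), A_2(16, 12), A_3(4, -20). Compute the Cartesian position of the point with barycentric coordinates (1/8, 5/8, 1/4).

P = (1/8)·A_1 + (5/8)·A_2 + (1/4)·A_3.
x-coordinate: (1/8)·0 + (5/8)·16 + (1/4)·4 = 11.
y-coordinate: (1/8)·11 + (5/8)·12 + (1/4)·(-20) = 31/8.

(11, 31/8)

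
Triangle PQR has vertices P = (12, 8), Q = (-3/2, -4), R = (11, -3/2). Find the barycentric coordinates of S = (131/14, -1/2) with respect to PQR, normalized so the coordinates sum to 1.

Signed area of the reference triangle: [PQR] = ½·(12·(-4−(-3/2)) + (-3/2)·(-3/2−8) + 11·(8−(-4))) = ½·(-30 + 57/4 + 132) = 465/8.
[SQR] = ½·((131/14)·(-4−(-3/2)) + (-3/2)·(-3/2−(-1/2)) + 11·(-1/2−(-4))) = ½·(-655/28 + 3/2 + 77/2) = 465/56, so the P-coordinate is (465/56)/(465/8) = 1/7.
[PSR] = ½·(12·(-1/2−(-3/2)) + (131/14)·(-3/2−8) + 11·(8−(-1/2))) = ½·(12 − 2489/28 + 187/2) = 465/56, so the Q-coordinate is 1/7.
[PQS] = ½·(12·(-4−(-1/2)) + (-3/2)·(-1/2−8) + (131/14)·(8−(-4))) = ½·(-42 + 51/4 + 786/7) = 2325/56, so the R-coordinate is 5/7.
Check: 1/7 + 1/7 + 5/7 = 1.

(1/7, 1/7, 5/7)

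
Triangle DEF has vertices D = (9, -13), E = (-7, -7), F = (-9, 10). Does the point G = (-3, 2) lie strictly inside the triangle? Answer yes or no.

Barycentric coordinates of G: (43/130, 3/130, 42/65).
The three coordinates are positive, positive, positive; a point is interior exactly when all three are positive.

yes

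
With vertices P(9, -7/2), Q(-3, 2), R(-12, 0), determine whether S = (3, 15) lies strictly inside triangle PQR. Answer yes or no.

no

Barycentric coordinates of S: (-10/7, 5, -18/7).
The three coordinates are negative, positive, negative; a point is interior exactly when all three are positive.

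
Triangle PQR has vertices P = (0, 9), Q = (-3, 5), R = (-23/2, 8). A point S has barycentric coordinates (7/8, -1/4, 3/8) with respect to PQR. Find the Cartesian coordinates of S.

(-57/16, 77/8)

S = (7/8)·P + (-1/4)·Q + (3/8)·R.
x-coordinate: (7/8)·0 + (-1/4)·(-3) + (3/8)·(-23/2) = -57/16.
y-coordinate: (7/8)·9 + (-1/4)·5 + (3/8)·8 = 77/8.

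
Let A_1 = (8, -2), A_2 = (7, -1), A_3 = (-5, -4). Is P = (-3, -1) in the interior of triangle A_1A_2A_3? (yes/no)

no

Barycentric coordinates of P: (-2, 7/3, 2/3).
The three coordinates are negative, positive, positive; a point is interior exactly when all three are positive.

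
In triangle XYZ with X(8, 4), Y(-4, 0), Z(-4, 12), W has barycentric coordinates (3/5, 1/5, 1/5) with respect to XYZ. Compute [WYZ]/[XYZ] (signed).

The signed ratio [WYZ]/[XYZ] equals the barycentric coordinate of W at vertex X, which is 3/5.

3/5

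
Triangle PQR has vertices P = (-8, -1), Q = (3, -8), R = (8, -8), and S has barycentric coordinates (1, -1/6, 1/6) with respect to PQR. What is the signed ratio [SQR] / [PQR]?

The signed ratio [SQR]/[PQR] equals the barycentric coordinate of S at vertex P, which is 1.

1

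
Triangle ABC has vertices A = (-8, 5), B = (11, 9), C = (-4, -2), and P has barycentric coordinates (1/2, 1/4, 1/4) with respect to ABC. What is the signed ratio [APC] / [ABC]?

1/4

The signed ratio [APC]/[ABC] equals the barycentric coordinate of P at vertex B, which is 1/4.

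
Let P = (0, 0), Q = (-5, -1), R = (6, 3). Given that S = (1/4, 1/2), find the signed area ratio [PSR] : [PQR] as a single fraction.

1/4

[PQR] = ½·(0·(-1−3) + (-5)·(3−0) + 6·(0−(-1))) = ½·(0 − 15 + 6) = -9/2.
[PSR] = ½·(0·(1/2−3) + (1/4)·(3−0) + 6·(0−(1/2))) = ½·(0 + 3/4 − 3) = -9/8, so the ratio is (-9/8)/(-9/2) = 1/4.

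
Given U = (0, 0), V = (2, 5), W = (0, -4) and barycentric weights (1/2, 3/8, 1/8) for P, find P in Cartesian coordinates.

P = (1/2)·U + (3/8)·V + (1/8)·W.
x-coordinate: (1/2)·0 + (3/8)·2 + (1/8)·0 = 3/4.
y-coordinate: (1/2)·0 + (3/8)·5 + (1/8)·(-4) = 11/8.

(3/4, 11/8)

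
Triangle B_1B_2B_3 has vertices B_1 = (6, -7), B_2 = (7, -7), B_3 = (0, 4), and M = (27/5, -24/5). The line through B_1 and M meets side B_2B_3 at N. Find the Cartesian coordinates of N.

(21/4, -17/4)

Barycentric coordinates of M with respect to B_1B_2B_3: (1/5, 3/5, 1/5).
On side B_2B_3 the B_1-coordinate is zero; dropping M's B_1-weight 1/5 and renormalizing the remaining 3/5 : 1/5 gives weights 3/4, 1/4 on B_2, B_3.
N = (3/4)·(7, -7) + (1/4)·(0, 4) = (21/4, -17/4).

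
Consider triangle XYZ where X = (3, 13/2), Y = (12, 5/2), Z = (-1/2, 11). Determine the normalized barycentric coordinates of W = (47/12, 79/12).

Signed area of the reference triangle: [XYZ] = ½·(3·(5/2−11) + 12·(11−(13/2)) + (-1/2)·(13/2−(5/2))) = ½·(-51/2 + 54 − 2) = 53/4.
[WYZ] = ½·((47/12)·(5/2−11) + 12·(11−(79/12)) + (-1/2)·(79/12−(5/2))) = ½·(-799/24 + 53 − 49/24) = 53/6, so the X-coordinate is (53/6)/(53/4) = 2/3.
[XWZ] = ½·(3·(79/12−11) + (47/12)·(11−(13/2)) + (-1/2)·(13/2−(79/12))) = ½·(-53/4 + 141/8 + 1/24) = 53/24, so the Y-coordinate is 1/6.
[XYW] = ½·(3·(5/2−(79/12)) + 12·(79/12−(13/2)) + (47/12)·(13/2−(5/2))) = ½·(-49/4 + 1 + 47/3) = 53/24, so the Z-coordinate is 1/6.
Check: 2/3 + 1/6 + 1/6 = 1.

(2/3, 1/6, 1/6)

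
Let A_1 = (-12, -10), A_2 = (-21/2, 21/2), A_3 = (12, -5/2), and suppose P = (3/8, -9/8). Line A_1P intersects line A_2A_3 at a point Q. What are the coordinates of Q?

Barycentric coordinates of P with respect to A_1A_2A_3: (1/4, 1/4, 1/2).
On side A_2A_3 the A_1-coordinate is zero; dropping P's A_1-weight 1/4 and renormalizing the remaining 1/4 : 1/2 gives weights 1/3, 2/3 on A_2, A_3.
Q = (1/3)·(-21/2, 21/2) + (2/3)·(12, -5/2) = (9/2, 11/6).

(9/2, 11/6)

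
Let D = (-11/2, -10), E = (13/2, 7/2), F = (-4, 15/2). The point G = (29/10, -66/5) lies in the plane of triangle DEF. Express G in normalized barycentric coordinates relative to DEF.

Signed area of the reference triangle: [DEF] = ½·((-11/2)·(7/2−(15/2)) + (13/2)·(15/2−(-10)) + (-4)·(-10−(7/2))) = ½·(22 + 455/4 + 54) = 759/8.
[GEF] = ½·((29/10)·(7/2−(15/2)) + (13/2)·(15/2−(-66/5)) + (-4)·(-66/5−(7/2))) = ½·(-58/5 + 2691/20 + 334/5) = 759/8, so the D-coordinate is (759/8)/(759/8) = 1.
[DGF] = ½·((-11/2)·(-66/5−(15/2)) + (29/10)·(15/2−(-10)) + (-4)·(-10−(-66/5))) = ½·(2277/20 + 203/4 − 64/5) = 759/10, so the E-coordinate is 4/5.
[DEG] = ½·((-11/2)·(7/2−(-66/5)) + (13/2)·(-66/5−(-10)) + (29/10)·(-10−(7/2))) = ½·(-1837/20 − 104/5 − 783/20) = -759/10, so the F-coordinate is -4/5.
Check: 1 + 4/5 − 4/5 = 1.

(1, 4/5, -4/5)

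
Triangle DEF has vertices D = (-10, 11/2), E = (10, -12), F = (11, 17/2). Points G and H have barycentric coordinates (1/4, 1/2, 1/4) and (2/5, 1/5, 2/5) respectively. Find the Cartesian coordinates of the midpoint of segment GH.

(153/40, 7/20)

Barycentric coordinates of the midpoint are the average: (13/40, 7/20, 13/40).
Converting: (13/40)·D + (7/20)·E + (13/40)·F = (153/40, 7/20).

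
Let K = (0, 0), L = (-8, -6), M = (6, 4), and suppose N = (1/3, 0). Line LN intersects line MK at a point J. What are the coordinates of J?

Barycentric coordinates of N with respect to KLM: (1/6, 1/3, 1/2).
On side MK the L-coordinate is zero; dropping N's L-weight 1/3 and renormalizing the remaining 1/2 : 1/6 gives weights 3/4, 1/4 on M, K.
J = (3/4)·(6, 4) + (1/4)·(0, 0) = (9/2, 3).

(9/2, 3)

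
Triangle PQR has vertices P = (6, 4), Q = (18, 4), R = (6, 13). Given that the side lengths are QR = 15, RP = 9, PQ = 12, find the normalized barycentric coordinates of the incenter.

The incenter has barycentric coordinates proportional to the opposite side lengths: (15 : 9 : 12).
Normalizing by 15+9+12 = 36 gives (5/12, 1/4, 1/3).

(5/12, 1/4, 1/3)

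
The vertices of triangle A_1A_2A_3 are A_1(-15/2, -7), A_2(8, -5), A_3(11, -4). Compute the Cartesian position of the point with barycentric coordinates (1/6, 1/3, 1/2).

P = (1/6)·A_1 + (1/3)·A_2 + (1/2)·A_3.
x-coordinate: (1/6)·(-15/2) + (1/3)·8 + (1/2)·11 = 83/12.
y-coordinate: (1/6)·(-7) + (1/3)·(-5) + (1/2)·(-4) = -29/6.

(83/12, -29/6)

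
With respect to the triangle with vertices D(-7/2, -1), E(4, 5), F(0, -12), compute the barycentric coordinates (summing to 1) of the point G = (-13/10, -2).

Signed area of the reference triangle: [DEF] = ½·((-7/2)·(5−(-12)) + 4·(-12−(-1)) + 0·(-1−5)) = ½·(-119/2 − 44 + 0) = -207/4.
[GEF] = ½·((-13/10)·(5−(-12)) + 4·(-12−(-2)) + 0·(-2−5)) = ½·(-221/10 − 40 + 0) = -621/20, so the D-coordinate is (-621/20)/(-207/4) = 3/5.
[DGF] = ½·((-7/2)·(-2−(-12)) + (-13/10)·(-12−(-1)) + 0·(-1−(-2))) = ½·(-35 + 143/10 + 0) = -207/20, so the E-coordinate is 1/5.
[DEG] = ½·((-7/2)·(5−(-2)) + 4·(-2−(-1)) + (-13/10)·(-1−5)) = ½·(-49/2 − 4 + 39/5) = -207/20, so the F-coordinate is 1/5.

(3/5, 1/5, 1/5)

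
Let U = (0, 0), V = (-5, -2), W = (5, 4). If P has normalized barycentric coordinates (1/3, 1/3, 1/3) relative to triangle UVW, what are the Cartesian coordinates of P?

P = (1/3)·U + (1/3)·V + (1/3)·W.
x-coordinate: (1/3)·0 + (1/3)·(-5) + (1/3)·5 = 0.
y-coordinate: (1/3)·0 + (1/3)·(-2) + (1/3)·4 = 2/3.

(0, 2/3)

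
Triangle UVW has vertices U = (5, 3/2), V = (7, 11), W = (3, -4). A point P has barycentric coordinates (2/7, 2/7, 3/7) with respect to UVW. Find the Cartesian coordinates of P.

P = (2/7)·U + (2/7)·V + (3/7)·W.
x-coordinate: (2/7)·5 + (2/7)·7 + (3/7)·3 = 33/7.
y-coordinate: (2/7)·(3/2) + (2/7)·11 + (3/7)·(-4) = 13/7.

(33/7, 13/7)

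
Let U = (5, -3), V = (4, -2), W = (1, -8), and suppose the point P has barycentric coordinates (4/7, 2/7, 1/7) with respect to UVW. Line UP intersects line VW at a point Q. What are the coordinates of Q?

Line UP meets VW where the U-coordinate vanishes; zeroing P's U-weight and renormalizing leaves V, W-weights 2/7 : 1/7 → (2/3, 1/3).
So Q = (2/3)·V + (1/3)·W = (3, -4).

(3, -4)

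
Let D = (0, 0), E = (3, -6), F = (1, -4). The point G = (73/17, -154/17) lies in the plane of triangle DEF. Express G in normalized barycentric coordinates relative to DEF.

(-10/17, 23/17, 4/17)

Signed area of the reference triangle: [DEF] = ½·(0·(-6−(-4)) + 3·(-4−0) + 1·(0−(-6))) = ½·(0 − 12 + 6) = -3.
[GEF] = ½·((73/17)·(-6−(-4)) + 3·(-4−(-154/17)) + 1·(-154/17−(-6))) = ½·(-146/17 + 258/17 − 52/17) = 30/17, so the D-coordinate is (30/17)/(-3) = -10/17.
[DGF] = ½·(0·(-154/17−(-4)) + (73/17)·(-4−0) + 1·(0−(-154/17))) = ½·(0 − 292/17 + 154/17) = -69/17, so the E-coordinate is 23/17.
[DEG] = ½·(0·(-6−(-154/17)) + 3·(-154/17−0) + (73/17)·(0−(-6))) = ½·(0 − 462/17 + 438/17) = -12/17, so the F-coordinate is 4/17.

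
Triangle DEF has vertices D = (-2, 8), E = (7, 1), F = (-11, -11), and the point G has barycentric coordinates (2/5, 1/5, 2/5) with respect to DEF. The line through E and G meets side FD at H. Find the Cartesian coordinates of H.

Line EG meets FD where the E-coordinate vanishes; zeroing G's E-weight and renormalizing leaves F, D-weights 2/5 : 2/5 → (1/2, 1/2).
So H = (1/2)·F + (1/2)·D = (-13/2, -3/2).

(-13/2, -3/2)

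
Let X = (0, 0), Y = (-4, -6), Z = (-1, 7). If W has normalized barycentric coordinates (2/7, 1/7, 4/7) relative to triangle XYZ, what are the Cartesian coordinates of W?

W = (2/7)·X + (1/7)·Y + (4/7)·Z.
x-coordinate: (2/7)·0 + (1/7)·(-4) + (4/7)·(-1) = -8/7.
y-coordinate: (2/7)·0 + (1/7)·(-6) + (4/7)·7 = 22/7.

(-8/7, 22/7)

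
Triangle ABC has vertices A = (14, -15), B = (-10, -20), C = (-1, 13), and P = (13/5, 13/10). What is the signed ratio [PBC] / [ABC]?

[ABC] = ½·(14·(-20−13) + (-10)·(13−(-15)) + (-1)·(-15−(-20))) = ½·(-462 − 280 − 5) = -747/2.
[PBC] = ½·((13/5)·(-20−13) + (-10)·(13−(13/10)) + (-1)·(13/10−(-20))) = ½·(-429/5 − 117 − 213/10) = -2241/20, so the ratio is (-2241/20)/(-747/2) = 3/10.

3/10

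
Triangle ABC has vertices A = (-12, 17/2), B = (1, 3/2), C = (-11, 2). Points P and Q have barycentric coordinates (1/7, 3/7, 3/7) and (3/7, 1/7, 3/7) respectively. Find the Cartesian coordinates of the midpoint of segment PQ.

Barycentric coordinates of the midpoint are the average: (2/7, 2/7, 3/7).
Converting: (2/7)·A + (2/7)·B + (3/7)·C = (-55/7, 26/7).

(-55/7, 26/7)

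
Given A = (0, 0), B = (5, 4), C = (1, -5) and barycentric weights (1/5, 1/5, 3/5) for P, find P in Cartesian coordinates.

P = (1/5)·A + (1/5)·B + (3/5)·C.
x-coordinate: (1/5)·0 + (1/5)·5 + (3/5)·1 = 8/5.
y-coordinate: (1/5)·0 + (1/5)·4 + (3/5)·(-5) = -11/5.

(8/5, -11/5)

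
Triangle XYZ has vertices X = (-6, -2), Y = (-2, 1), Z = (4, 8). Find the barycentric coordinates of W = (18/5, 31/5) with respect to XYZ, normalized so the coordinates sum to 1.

Signed area of the reference triangle: [XYZ] = ½·((-6)·(1−8) + (-2)·(8−(-2)) + 4·(-2−1)) = ½·(42 − 20 − 12) = 5.
[WYZ] = ½·((18/5)·(1−8) + (-2)·(8−(31/5)) + 4·(31/5−1)) = ½·(-126/5 − 18/5 + 104/5) = -4, so the X-coordinate is (-4)/5 = -4/5.
[XWZ] = ½·((-6)·(31/5−8) + (18/5)·(8−(-2)) + 4·(-2−(31/5))) = ½·(54/5 + 36 − 164/5) = 7, so the Y-coordinate is 7/5.
[XYW] = ½·((-6)·(1−(31/5)) + (-2)·(31/5−(-2)) + (18/5)·(-2−1)) = ½·(156/5 − 82/5 − 54/5) = 2, so the Z-coordinate is 2/5.
Check: -4/5 + 7/5 + 2/5 = 1.

(-4/5, 7/5, 2/5)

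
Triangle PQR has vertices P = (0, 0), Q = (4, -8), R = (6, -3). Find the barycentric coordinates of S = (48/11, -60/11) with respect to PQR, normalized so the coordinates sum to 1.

Signed area of the reference triangle: [PQR] = ½·(0·(-8−(-3)) + 4·(-3−0) + 6·(0−(-8))) = ½·(0 − 12 + 48) = 18.
[SQR] = ½·((48/11)·(-8−(-3)) + 4·(-3−(-60/11)) + 6·(-60/11−(-8))) = ½·(-240/11 + 108/11 + 168/11) = 18/11, so the P-coordinate is (18/11)/18 = 1/11.
[PSR] = ½·(0·(-60/11−(-3)) + (48/11)·(-3−0) + 6·(0−(-60/11))) = ½·(0 − 144/11 + 360/11) = 108/11, so the Q-coordinate is 6/11.
[PQS] = ½·(0·(-8−(-60/11)) + 4·(-60/11−0) + (48/11)·(0−(-8))) = ½·(0 − 240/11 + 384/11) = 72/11, so the R-coordinate is 4/11.
Check: 1/11 + 6/11 + 4/11 = 1.

(1/11, 6/11, 4/11)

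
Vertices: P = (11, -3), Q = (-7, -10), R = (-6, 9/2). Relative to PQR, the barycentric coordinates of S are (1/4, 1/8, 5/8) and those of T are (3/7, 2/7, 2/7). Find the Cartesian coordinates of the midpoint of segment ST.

Barycentric coordinates of the midpoint are the average: (19/56, 23/112, 51/112).
Converting: (19/56)·P + (23/112)·Q + (51/112)·R = (-7/16, -229/224).

(-7/16, -229/224)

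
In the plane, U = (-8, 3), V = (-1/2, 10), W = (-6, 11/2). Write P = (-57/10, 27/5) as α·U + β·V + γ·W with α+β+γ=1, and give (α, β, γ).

(2/5, 1/5, 2/5)

Signed area of the reference triangle: [UVW] = ½·((-8)·(10−(11/2)) + (-1/2)·(11/2−3) + (-6)·(3−10)) = ½·(-36 − 5/4 + 42) = 19/8.
[PVW] = ½·((-57/10)·(10−(11/2)) + (-1/2)·(11/2−(27/5)) + (-6)·(27/5−10)) = ½·(-513/20 − 1/20 + 138/5) = 19/20, so the U-coordinate is (19/20)/(19/8) = 2/5.
[UPW] = ½·((-8)·(27/5−(11/2)) + (-57/10)·(11/2−3) + (-6)·(3−(27/5))) = ½·(4/5 − 57/4 + 72/5) = 19/40, so the V-coordinate is 1/5.
[UVP] = ½·((-8)·(10−(27/5)) + (-1/2)·(27/5−3) + (-57/10)·(3−10)) = ½·(-184/5 − 6/5 + 399/10) = 19/20, so the W-coordinate is 2/5.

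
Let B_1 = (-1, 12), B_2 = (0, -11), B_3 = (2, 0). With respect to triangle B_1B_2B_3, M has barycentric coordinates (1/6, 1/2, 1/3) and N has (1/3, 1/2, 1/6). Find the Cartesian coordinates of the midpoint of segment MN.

(1/4, -5/2)

Barycentric coordinates of the midpoint are the average: (1/4, 1/2, 1/4).
Converting: (1/4)·B_1 + (1/2)·B_2 + (1/4)·B_3 = (1/4, -5/2).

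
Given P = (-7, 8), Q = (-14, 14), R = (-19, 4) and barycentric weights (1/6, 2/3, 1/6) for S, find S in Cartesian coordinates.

(-41/3, 34/3)

S = (1/6)·P + (2/3)·Q + (1/6)·R.
x-coordinate: (1/6)·(-7) + (2/3)·(-14) + (1/6)·(-19) = -41/3.
y-coordinate: (1/6)·8 + (2/3)·14 + (1/6)·4 = 34/3.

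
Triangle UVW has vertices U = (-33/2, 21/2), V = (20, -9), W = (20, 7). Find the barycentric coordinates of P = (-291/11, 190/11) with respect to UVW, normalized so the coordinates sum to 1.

(14/11, -4/11, 1/11)

Signed area of the reference triangle: [UVW] = ½·((-33/2)·(-9−7) + 20·(7−(21/2)) + 20·(21/2−(-9))) = ½·(264 − 70 + 390) = 292.
[PVW] = ½·((-291/11)·(-9−7) + 20·(7−(190/11)) + 20·(190/11−(-9))) = ½·(4656/11 − 2260/11 + 5780/11) = 4088/11, so the U-coordinate is (4088/11)/292 = 14/11.
[UPW] = ½·((-33/2)·(190/11−7) + (-291/11)·(7−(21/2)) + 20·(21/2−(190/11))) = ½·(-339/2 + 2037/22 − 1490/11) = -1168/11, so the V-coordinate is -4/11.
[UVP] = ½·((-33/2)·(-9−(190/11)) + 20·(190/11−(21/2)) + (-291/11)·(21/2−(-9))) = ½·(867/2 + 1490/11 − 11349/22) = 292/11, so the W-coordinate is 1/11.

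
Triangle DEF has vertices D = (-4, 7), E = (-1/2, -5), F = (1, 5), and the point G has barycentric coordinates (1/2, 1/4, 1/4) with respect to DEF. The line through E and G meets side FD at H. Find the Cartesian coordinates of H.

Line EG meets FD where the E-coordinate vanishes; zeroing G's E-weight and renormalizing leaves F, D-weights 1/4 : 1/2 → (1/3, 2/3).
So H = (1/3)·F + (2/3)·D = (-7/3, 19/3).

(-7/3, 19/3)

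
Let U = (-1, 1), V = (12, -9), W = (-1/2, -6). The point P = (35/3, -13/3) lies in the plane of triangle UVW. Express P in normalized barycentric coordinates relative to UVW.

Signed area of the reference triangle: [UVW] = ½·((-1)·(-9−(-6)) + 12·(-6−1) + (-1/2)·(1−(-9))) = ½·(3 − 84 − 5) = -43.
[PVW] = ½·((35/3)·(-9−(-6)) + 12·(-6−(-13/3)) + (-1/2)·(-13/3−(-9))) = ½·(-35 − 20 − 7/3) = -86/3, so the U-coordinate is (-86/3)/(-43) = 2/3.
[UPW] = ½·((-1)·(-13/3−(-6)) + (35/3)·(-6−1) + (-1/2)·(1−(-13/3))) = ½·(-5/3 − 245/3 − 8/3) = -43, so the V-coordinate is 1.
[UVP] = ½·((-1)·(-9−(-13/3)) + 12·(-13/3−1) + (35/3)·(1−(-9))) = ½·(14/3 − 64 + 350/3) = 86/3, so the W-coordinate is -2/3.

(2/3, 1, -2/3)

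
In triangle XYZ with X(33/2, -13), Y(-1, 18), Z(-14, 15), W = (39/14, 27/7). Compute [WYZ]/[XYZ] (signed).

[XYZ] = ½·((33/2)·(18−15) + (-1)·(15−(-13)) + (-14)·(-13−18)) = ½·(99/2 − 28 + 434) = 911/4.
[WYZ] = ½·((39/14)·(18−15) + (-1)·(15−(27/7)) + (-14)·(27/7−18)) = ½·(117/14 − 78/7 + 198) = 2733/28, so the ratio is (2733/28)/(911/4) = 3/7.

3/7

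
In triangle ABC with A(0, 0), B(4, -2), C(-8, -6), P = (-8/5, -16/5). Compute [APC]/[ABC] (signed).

[ABC] = ½·(0·(-2−(-6)) + 4·(-6−0) + (-8)·(0−(-2))) = ½·(0 − 24 − 16) = -20.
[APC] = ½·(0·(-16/5−(-6)) + (-8/5)·(-6−0) + (-8)·(0−(-16/5))) = ½·(0 + 48/5 − 128/5) = -8, so the ratio is (-8)/(-20) = 2/5.

2/5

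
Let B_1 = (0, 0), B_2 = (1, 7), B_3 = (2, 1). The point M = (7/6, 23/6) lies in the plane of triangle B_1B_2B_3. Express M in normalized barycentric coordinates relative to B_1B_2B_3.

(1/6, 1/2, 1/3)

Signed area of the reference triangle: [B_1B_2B_3] = ½·(0·(7−1) + 1·(1−0) + 2·(0−7)) = ½·(0 + 1 − 14) = -13/2.
[MB_2B_3] = ½·((7/6)·(7−1) + 1·(1−(23/6)) + 2·(23/6−7)) = ½·(7 − 17/6 − 19/3) = -13/12, so the B_1-coordinate is (-13/12)/(-13/2) = 1/6.
[B_1MB_3] = ½·(0·(23/6−1) + (7/6)·(1−0) + 2·(0−(23/6))) = ½·(0 + 7/6 − 23/3) = -13/4, so the B_2-coordinate is 1/2.
[B_1B_2M] = ½·(0·(7−(23/6)) + 1·(23/6−0) + (7/6)·(0−7)) = ½·(0 + 23/6 − 49/6) = -13/6, so the B_3-coordinate is 1/3.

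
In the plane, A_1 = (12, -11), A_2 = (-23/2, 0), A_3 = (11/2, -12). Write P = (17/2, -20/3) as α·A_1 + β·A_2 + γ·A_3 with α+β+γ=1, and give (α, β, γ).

(4/3, 1/3, -2/3)

Signed area of the reference triangle: [A_1A_2A_3] = ½·(12·(0−(-12)) + (-23/2)·(-12−(-11)) + (11/2)·(-11−0)) = ½·(144 + 23/2 − 121/2) = 95/2.
[PA_2A_3] = ½·((17/2)·(0−(-12)) + (-23/2)·(-12−(-20/3)) + (11/2)·(-20/3−0)) = ½·(102 + 184/3 − 110/3) = 190/3, so the A_1-coordinate is (190/3)/(95/2) = 4/3.
[A_1PA_3] = ½·(12·(-20/3−(-12)) + (17/2)·(-12−(-11)) + (11/2)·(-11−(-20/3))) = ½·(64 − 17/2 − 143/6) = 95/6, so the A_2-coordinate is 1/3.
[A_1A_2P] = ½·(12·(0−(-20/3)) + (-23/2)·(-20/3−(-11)) + (17/2)·(-11−0)) = ½·(80 − 299/6 − 187/2) = -95/3, so the A_3-coordinate is -2/3.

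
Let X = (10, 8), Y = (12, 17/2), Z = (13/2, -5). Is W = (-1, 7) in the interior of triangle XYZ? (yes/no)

no

Barycentric coordinates of W: (669/97, -558/97, -14/97).
The three coordinates are positive, negative, negative; a point is interior exactly when all three are positive.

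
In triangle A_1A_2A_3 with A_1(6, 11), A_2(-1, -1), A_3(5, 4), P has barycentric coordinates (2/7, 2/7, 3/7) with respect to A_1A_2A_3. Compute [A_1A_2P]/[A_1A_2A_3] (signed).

The signed ratio [A_1A_2P]/[A_1A_2A_3] equals the barycentric coordinate of P at vertex A_3, which is 3/7.

3/7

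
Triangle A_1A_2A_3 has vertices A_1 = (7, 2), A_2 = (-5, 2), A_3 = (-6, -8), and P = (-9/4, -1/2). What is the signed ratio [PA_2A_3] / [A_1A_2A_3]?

1/4

[A_1A_2A_3] = ½·(7·(2−(-8)) + (-5)·(-8−2) + (-6)·(2−2)) = ½·(70 + 50 + 0) = 60.
[PA_2A_3] = ½·((-9/4)·(2−(-8)) + (-5)·(-8−(-1/2)) + (-6)·(-1/2−2)) = ½·(-45/2 + 75/2 + 15) = 15, so the ratio is 15/60 = 1/4.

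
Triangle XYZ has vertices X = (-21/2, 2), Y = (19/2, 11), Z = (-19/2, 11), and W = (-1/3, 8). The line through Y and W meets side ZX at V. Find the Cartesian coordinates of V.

Barycentric coordinates of W with respect to XYZ: (1/3, 1/2, 1/6).
On side ZX the Y-coordinate is zero; dropping W's Y-weight 1/2 and renormalizing the remaining 1/6 : 1/3 gives weights 1/3, 2/3 on Z, X.
V = (1/3)·(-19/2, 11) + (2/3)·(-21/2, 2) = (-61/6, 5).

(-61/6, 5)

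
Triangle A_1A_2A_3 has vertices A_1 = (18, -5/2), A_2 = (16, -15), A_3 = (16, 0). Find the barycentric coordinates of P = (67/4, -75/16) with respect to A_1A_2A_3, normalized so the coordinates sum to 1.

Signed area of the reference triangle: [A_1A_2A_3] = ½·(18·(-15−0) + 16·(0−(-5/2)) + 16·(-5/2−(-15))) = ½·(-270 + 40 + 200) = -15.
[PA_2A_3] = ½·((67/4)·(-15−0) + 16·(0−(-75/16)) + 16·(-75/16−(-15))) = ½·(-1005/4 + 75 + 165) = -45/8, so the A_1-coordinate is (-45/8)/(-15) = 3/8.
[A_1PA_3] = ½·(18·(-75/16−0) + (67/4)·(0−(-5/2)) + 16·(-5/2−(-75/16))) = ½·(-675/8 + 335/8 + 35) = -15/4, so the A_2-coordinate is 1/4.
[A_1A_2P] = ½·(18·(-15−(-75/16)) + 16·(-75/16−(-5/2)) + (67/4)·(-5/2−(-15))) = ½·(-1485/8 − 35 + 1675/8) = -45/8, so the A_3-coordinate is 3/8.
Check: 3/8 + 1/4 + 3/8 = 1.

(3/8, 1/4, 3/8)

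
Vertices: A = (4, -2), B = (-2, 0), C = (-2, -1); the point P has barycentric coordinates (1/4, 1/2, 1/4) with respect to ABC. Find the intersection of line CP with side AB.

(0, -2/3)

Line CP meets AB where the C-coordinate vanishes; zeroing P's C-weight and renormalizing leaves A, B-weights 1/4 : 1/2 → (1/3, 2/3).
So Q = (1/3)·A + (2/3)·B = (0, -2/3).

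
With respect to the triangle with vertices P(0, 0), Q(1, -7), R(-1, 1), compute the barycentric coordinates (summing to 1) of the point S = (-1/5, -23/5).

Signed area of the reference triangle: [PQR] = ½·(0·(-7−1) + 1·(1−0) + (-1)·(0−(-7))) = ½·(0 + 1 − 7) = -3.
[SQR] = ½·((-1/5)·(-7−1) + 1·(1−(-23/5)) + (-1)·(-23/5−(-7))) = ½·(8/5 + 28/5 − 12/5) = 12/5, so the P-coordinate is (12/5)/(-3) = -4/5.
[PSR] = ½·(0·(-23/5−1) + (-1/5)·(1−0) + (-1)·(0−(-23/5))) = ½·(0 − 1/5 − 23/5) = -12/5, so the Q-coordinate is 4/5.
[PQS] = ½·(0·(-7−(-23/5)) + 1·(-23/5−0) + (-1/5)·(0−(-7))) = ½·(0 − 23/5 − 7/5) = -3, so the R-coordinate is 1.
Check: -4/5 + 4/5 + 1 = 1.

(-4/5, 4/5, 1)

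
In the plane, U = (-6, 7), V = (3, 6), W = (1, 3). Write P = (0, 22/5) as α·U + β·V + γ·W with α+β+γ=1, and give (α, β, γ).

(1/5, 1/5, 3/5)

Signed area of the reference triangle: [UVW] = ½·((-6)·(6−3) + 3·(3−7) + 1·(7−6)) = ½·(-18 − 12 + 1) = -29/2.
[PVW] = ½·(0·(6−3) + 3·(3−(22/5)) + 1·(22/5−6)) = ½·(0 − 21/5 − 8/5) = -29/10, so the U-coordinate is (-29/10)/(-29/2) = 1/5.
[UPW] = ½·((-6)·(22/5−3) + 0·(3−7) + 1·(7−(22/5))) = ½·(-42/5 + 0 + 13/5) = -29/10, so the V-coordinate is 1/5.
[UVP] = ½·((-6)·(6−(22/5)) + 3·(22/5−7) + 0·(7−6)) = ½·(-48/5 − 39/5 + 0) = -87/10, so the W-coordinate is 3/5.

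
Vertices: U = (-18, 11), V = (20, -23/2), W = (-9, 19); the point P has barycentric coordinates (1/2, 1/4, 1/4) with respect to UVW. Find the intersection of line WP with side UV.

Line WP meets UV where the W-coordinate vanishes; zeroing P's W-weight and renormalizing leaves U, V-weights 1/2 : 1/4 → (2/3, 1/3).
So Q = (2/3)·U + (1/3)·V = (-16/3, 7/2).

(-16/3, 7/2)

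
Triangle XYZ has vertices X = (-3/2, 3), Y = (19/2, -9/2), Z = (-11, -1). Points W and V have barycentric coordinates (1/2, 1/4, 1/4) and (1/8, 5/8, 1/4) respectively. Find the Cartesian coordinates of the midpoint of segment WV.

(15/16, -41/32)

Barycentric coordinates of the midpoint are the average: (5/16, 7/16, 1/4).
Converting: (5/16)·X + (7/16)·Y + (1/4)·Z = (15/16, -41/32).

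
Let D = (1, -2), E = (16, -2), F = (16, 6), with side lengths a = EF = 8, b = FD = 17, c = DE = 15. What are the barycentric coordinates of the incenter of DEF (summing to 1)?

The incenter has barycentric coordinates proportional to the opposite side lengths: (8 : 17 : 15).
Normalizing by 8+17+15 = 40 gives (1/5, 17/40, 3/8).

(1/5, 17/40, 3/8)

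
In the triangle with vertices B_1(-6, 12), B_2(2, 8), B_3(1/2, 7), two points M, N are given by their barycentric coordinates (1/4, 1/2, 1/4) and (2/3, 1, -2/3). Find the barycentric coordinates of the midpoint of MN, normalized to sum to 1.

(11/24, 3/4, -5/24)

Since both coordinate triples sum to 1, the midpoint's barycentrics are the componentwise average.
(1/4+2/3)/2 = 11/24; similarly 3/4 and -5/24.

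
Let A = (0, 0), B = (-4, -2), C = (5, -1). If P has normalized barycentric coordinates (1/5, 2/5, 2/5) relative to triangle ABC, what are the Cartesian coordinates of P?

(2/5, -6/5)

P = (1/5)·A + (2/5)·B + (2/5)·C.
x-coordinate: (1/5)·0 + (2/5)·(-4) + (2/5)·5 = 2/5.
y-coordinate: (1/5)·0 + (2/5)·(-2) + (2/5)·(-1) = -6/5.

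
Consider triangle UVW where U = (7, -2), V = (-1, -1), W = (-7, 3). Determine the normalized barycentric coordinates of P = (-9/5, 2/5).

Signed area of the reference triangle: [UVW] = ½·(7·(-1−3) + (-1)·(3−(-2)) + (-7)·(-2−(-1))) = ½·(-28 − 5 + 7) = -13.
[PVW] = ½·((-9/5)·(-1−3) + (-1)·(3−(2/5)) + (-7)·(2/5−(-1))) = ½·(36/5 − 13/5 − 49/5) = -13/5, so the U-coordinate is (-13/5)/(-13) = 1/5.
[UPW] = ½·(7·(2/5−3) + (-9/5)·(3−(-2)) + (-7)·(-2−(2/5))) = ½·(-91/5 − 9 + 84/5) = -26/5, so the V-coordinate is 2/5.
[UVP] = ½·(7·(-1−(2/5)) + (-1)·(2/5−(-2)) + (-9/5)·(-2−(-1))) = ½·(-49/5 − 12/5 + 9/5) = -26/5, so the W-coordinate is 2/5.

(1/5, 2/5, 2/5)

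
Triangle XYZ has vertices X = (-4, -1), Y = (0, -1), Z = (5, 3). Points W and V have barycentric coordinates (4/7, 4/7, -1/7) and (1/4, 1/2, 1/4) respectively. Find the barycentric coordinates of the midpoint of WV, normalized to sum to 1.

(23/56, 15/28, 3/56)

Since both coordinate triples sum to 1, the midpoint's barycentrics are the componentwise average.
(4/7+1/4)/2 = 23/56; similarly 15/28 and 3/56.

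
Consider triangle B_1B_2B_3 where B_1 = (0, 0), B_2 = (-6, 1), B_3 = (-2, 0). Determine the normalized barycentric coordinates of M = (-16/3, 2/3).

Signed area of the reference triangle: [B_1B_2B_3] = ½·(0·(1−0) + (-6)·(0−0) + (-2)·(0−1)) = ½·(0 + 0 + 2) = 1.
[MB_2B_3] = ½·((-16/3)·(1−0) + (-6)·(0−(2/3)) + (-2)·(2/3−1)) = ½·(-16/3 + 4 + 2/3) = -1/3, so the B_1-coordinate is (-1/3)/1 = -1/3.
[B_1MB_3] = ½·(0·(2/3−0) + (-16/3)·(0−0) + (-2)·(0−(2/3))) = ½·(0 + 0 + 4/3) = 2/3, so the B_2-coordinate is 2/3.
[B_1B_2M] = ½·(0·(1−(2/3)) + (-6)·(2/3−0) + (-16/3)·(0−1)) = ½·(0 − 4 + 16/3) = 2/3, so the B_3-coordinate is 2/3.

(-1/3, 2/3, 2/3)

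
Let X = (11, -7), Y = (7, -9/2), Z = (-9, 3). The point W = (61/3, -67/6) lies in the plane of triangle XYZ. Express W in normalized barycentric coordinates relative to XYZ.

(2/3, 1, -2/3)

Signed area of the reference triangle: [XYZ] = ½·(11·(-9/2−3) + 7·(3−(-7)) + (-9)·(-7−(-9/2))) = ½·(-165/2 + 70 + 45/2) = 5.
[WYZ] = ½·((61/3)·(-9/2−3) + 7·(3−(-67/6)) + (-9)·(-67/6−(-9/2))) = ½·(-305/2 + 595/6 + 60) = 10/3, so the X-coordinate is (10/3)/5 = 2/3.
[XWZ] = ½·(11·(-67/6−3) + (61/3)·(3−(-7)) + (-9)·(-7−(-67/6))) = ½·(-935/6 + 610/3 − 75/2) = 5, so the Y-coordinate is 1.
[XYW] = ½·(11·(-9/2−(-67/6)) + 7·(-67/6−(-7)) + (61/3)·(-7−(-9/2))) = ½·(220/3 − 175/6 − 305/6) = -10/3, so the Z-coordinate is -2/3.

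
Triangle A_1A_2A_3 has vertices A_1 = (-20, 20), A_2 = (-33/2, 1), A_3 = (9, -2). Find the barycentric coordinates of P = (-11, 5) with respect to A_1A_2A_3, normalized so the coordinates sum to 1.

Signed area of the reference triangle: [A_1A_2A_3] = ½·((-20)·(1−(-2)) + (-33/2)·(-2−20) + 9·(20−1)) = ½·(-60 + 363 + 171) = 237.
[PA_2A_3] = ½·((-11)·(1−(-2)) + (-33/2)·(-2−5) + 9·(5−1)) = ½·(-33 + 231/2 + 36) = 237/4, so the A_1-coordinate is (237/4)/237 = 1/4.
[A_1PA_3] = ½·((-20)·(5−(-2)) + (-11)·(-2−20) + 9·(20−5)) = ½·(-140 + 242 + 135) = 237/2, so the A_2-coordinate is 1/2.
[A_1A_2P] = ½·((-20)·(1−5) + (-33/2)·(5−20) + (-11)·(20−1)) = ½·(80 + 495/2 − 209) = 237/4, so the A_3-coordinate is 1/4.

(1/4, 1/2, 1/4)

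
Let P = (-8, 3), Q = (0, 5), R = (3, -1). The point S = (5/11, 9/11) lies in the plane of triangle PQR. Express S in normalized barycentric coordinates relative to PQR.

(2/11, 2/11, 7/11)

Signed area of the reference triangle: [PQR] = ½·((-8)·(5−(-1)) + 0·(-1−3) + 3·(3−5)) = ½·(-48 + 0 − 6) = -27.
[SQR] = ½·((5/11)·(5−(-1)) + 0·(-1−(9/11)) + 3·(9/11−5)) = ½·(30/11 + 0 − 138/11) = -54/11, so the P-coordinate is (-54/11)/(-27) = 2/11.
[PSR] = ½·((-8)·(9/11−(-1)) + (5/11)·(-1−3) + 3·(3−(9/11))) = ½·(-160/11 − 20/11 + 72/11) = -54/11, so the Q-coordinate is 2/11.
[PQS] = ½·((-8)·(5−(9/11)) + 0·(9/11−3) + (5/11)·(3−5)) = ½·(-368/11 + 0 − 10/11) = -189/11, so the R-coordinate is 7/11.
Check: 2/11 + 2/11 + 7/11 = 1.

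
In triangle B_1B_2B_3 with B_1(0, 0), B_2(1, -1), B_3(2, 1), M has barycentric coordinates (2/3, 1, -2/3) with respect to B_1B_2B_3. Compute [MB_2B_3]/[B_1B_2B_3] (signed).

The signed ratio [MB_2B_3]/[B_1B_2B_3] equals the barycentric coordinate of M at vertex B_1, which is 2/3.

2/3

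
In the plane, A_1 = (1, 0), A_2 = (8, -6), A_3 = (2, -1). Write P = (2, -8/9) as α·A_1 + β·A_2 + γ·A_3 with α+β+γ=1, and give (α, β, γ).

(2/3, 1/9, 2/9)

Signed area of the reference triangle: [A_1A_2A_3] = ½·(1·(-6−(-1)) + 8·(-1−0) + 2·(0−(-6))) = ½·(-5 − 8 + 12) = -1/2.
[PA_2A_3] = ½·(2·(-6−(-1)) + 8·(-1−(-8/9)) + 2·(-8/9−(-6))) = ½·(-10 − 8/9 + 92/9) = -1/3, so the A_1-coordinate is (-1/3)/(-1/2) = 2/3.
[A_1PA_3] = ½·(1·(-8/9−(-1)) + 2·(-1−0) + 2·(0−(-8/9))) = ½·(1/9 − 2 + 16/9) = -1/18, so the A_2-coordinate is 1/9.
[A_1A_2P] = ½·(1·(-6−(-8/9)) + 8·(-8/9−0) + 2·(0−(-6))) = ½·(-46/9 − 64/9 + 12) = -1/9, so the A_3-coordinate is 2/9.
Check: 2/3 + 1/9 + 2/9 = 1.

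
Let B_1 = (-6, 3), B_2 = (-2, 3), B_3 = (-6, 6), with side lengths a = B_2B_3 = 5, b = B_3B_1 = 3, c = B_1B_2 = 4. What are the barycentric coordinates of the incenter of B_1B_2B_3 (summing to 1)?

(5/12, 1/4, 1/3)

The incenter has barycentric coordinates proportional to the opposite side lengths: (5 : 3 : 4).
Normalizing by 5+3+4 = 12 gives (5/12, 1/4, 1/3).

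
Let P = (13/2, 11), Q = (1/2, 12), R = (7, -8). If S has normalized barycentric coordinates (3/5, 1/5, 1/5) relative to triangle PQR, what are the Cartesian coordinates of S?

(27/5, 37/5)

S = (3/5)·P + (1/5)·Q + (1/5)·R.
x-coordinate: (3/5)·(13/2) + (1/5)·(1/2) + (1/5)·7 = 27/5.
y-coordinate: (3/5)·11 + (1/5)·12 + (1/5)·(-8) = 37/5.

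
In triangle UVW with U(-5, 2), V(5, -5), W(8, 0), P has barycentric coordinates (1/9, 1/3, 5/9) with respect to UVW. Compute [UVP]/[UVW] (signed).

5/9

The signed ratio [UVP]/[UVW] equals the barycentric coordinate of P at vertex W, which is 5/9.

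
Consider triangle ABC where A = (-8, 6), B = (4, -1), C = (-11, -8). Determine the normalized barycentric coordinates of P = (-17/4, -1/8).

Signed area of the reference triangle: [ABC] = ½·((-8)·(-1−(-8)) + 4·(-8−6) + (-11)·(6−(-1))) = ½·(-56 − 56 − 77) = -189/2.
[PBC] = ½·((-17/4)·(-1−(-8)) + 4·(-8−(-1/8)) + (-11)·(-1/8−(-1))) = ½·(-119/4 − 63/2 − 77/8) = -567/16, so the A-coordinate is (-567/16)/(-189/2) = 3/8.
[APC] = ½·((-8)·(-1/8−(-8)) + (-17/4)·(-8−6) + (-11)·(6−(-1/8))) = ½·(-63 + 119/2 − 539/8) = -567/16, so the B-coordinate is 3/8.
[ABP] = ½·((-8)·(-1−(-1/8)) + 4·(-1/8−6) + (-17/4)·(6−(-1))) = ½·(7 − 49/2 − 119/4) = -189/8, so the C-coordinate is 1/4.
Check: 3/8 + 3/8 + 1/4 = 1.

(3/8, 3/8, 1/4)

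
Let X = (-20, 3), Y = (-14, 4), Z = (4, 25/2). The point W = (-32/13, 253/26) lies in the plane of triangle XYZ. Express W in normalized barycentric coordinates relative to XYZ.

(2/13, 2/13, 9/13)

Signed area of the reference triangle: [XYZ] = ½·((-20)·(4−(25/2)) + (-14)·(25/2−3) + 4·(3−4)) = ½·(170 − 133 − 4) = 33/2.
[WYZ] = ½·((-32/13)·(4−(25/2)) + (-14)·(25/2−(253/26)) + 4·(253/26−4)) = ½·(272/13 − 504/13 + 298/13) = 33/13, so the X-coordinate is (33/13)/(33/2) = 2/13.
[XWZ] = ½·((-20)·(253/26−(25/2)) + (-32/13)·(25/2−3) + 4·(3−(253/26))) = ½·(720/13 − 304/13 − 350/13) = 33/13, so the Y-coordinate is 2/13.
[XYW] = ½·((-20)·(4−(253/26)) + (-14)·(253/26−3) + (-32/13)·(3−4)) = ½·(1490/13 − 1225/13 + 32/13) = 297/26, so the Z-coordinate is 9/13.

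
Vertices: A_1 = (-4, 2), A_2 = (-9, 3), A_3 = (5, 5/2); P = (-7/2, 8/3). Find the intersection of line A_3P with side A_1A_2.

Barycentric coordinates of P with respect to A_1A_2A_3: (1/6, 1/2, 1/3).
On side A_1A_2 the A_3-coordinate is zero; dropping P's A_3-weight 1/3 and renormalizing the remaining 1/6 : 1/2 gives weights 1/4, 3/4 on A_1, A_2.
Q = (1/4)·(-4, 2) + (3/4)·(-9, 3) = (-31/4, 11/4).

(-31/4, 11/4)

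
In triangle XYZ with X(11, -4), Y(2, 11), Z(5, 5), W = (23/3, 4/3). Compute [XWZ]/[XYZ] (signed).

[XYZ] = ½·(11·(11−5) + 2·(5−(-4)) + 5·(-4−11)) = ½·(66 + 18 − 75) = 9/2.
[XWZ] = ½·(11·(4/3−5) + (23/3)·(5−(-4)) + 5·(-4−(4/3))) = ½·(-121/3 + 69 − 80/3) = 1, so the ratio is 1/(9/2) = 2/9.

2/9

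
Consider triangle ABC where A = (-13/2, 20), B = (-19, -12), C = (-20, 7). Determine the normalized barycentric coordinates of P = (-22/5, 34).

(6/5, -3/5, 2/5)

Signed area of the reference triangle: [ABC] = ½·((-13/2)·(-12−7) + (-19)·(7−20) + (-20)·(20−(-12))) = ½·(247/2 + 247 − 640) = -539/4.
[PBC] = ½·((-22/5)·(-12−7) + (-19)·(7−34) + (-20)·(34−(-12))) = ½·(418/5 + 513 − 920) = -1617/10, so the A-coordinate is (-1617/10)/(-539/4) = 6/5.
[APC] = ½·((-13/2)·(34−7) + (-22/5)·(7−20) + (-20)·(20−34)) = ½·(-351/2 + 286/5 + 280) = 1617/20, so the B-coordinate is -3/5.
[ABP] = ½·((-13/2)·(-12−34) + (-19)·(34−20) + (-22/5)·(20−(-12))) = ½·(299 − 266 − 704/5) = -539/10, so the C-coordinate is 2/5.
Check: 6/5 − 3/5 + 2/5 = 1.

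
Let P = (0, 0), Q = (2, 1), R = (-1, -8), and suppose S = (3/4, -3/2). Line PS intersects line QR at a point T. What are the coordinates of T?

(1, -2)

Barycentric coordinates of S with respect to PQR: (1/4, 1/2, 1/4).
On side QR the P-coordinate is zero; dropping S's P-weight 1/4 and renormalizing the remaining 1/2 : 1/4 gives weights 2/3, 1/3 on Q, R.
T = (2/3)·(2, 1) + (1/3)·(-1, -8) = (1, -2).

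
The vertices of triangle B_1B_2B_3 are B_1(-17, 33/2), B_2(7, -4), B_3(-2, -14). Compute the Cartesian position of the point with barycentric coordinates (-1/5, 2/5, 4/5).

(23/5, -161/10)

M = (-1/5)·B_1 + (2/5)·B_2 + (4/5)·B_3.
x-coordinate: (-1/5)·(-17) + (2/5)·7 + (4/5)·(-2) = 23/5.
y-coordinate: (-1/5)·(33/2) + (2/5)·(-4) + (4/5)·(-14) = -161/10.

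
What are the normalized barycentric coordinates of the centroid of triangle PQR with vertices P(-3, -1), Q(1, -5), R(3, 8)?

The centroid is the average of the vertices, so each weight is 1/3.

(1/3, 1/3, 1/3)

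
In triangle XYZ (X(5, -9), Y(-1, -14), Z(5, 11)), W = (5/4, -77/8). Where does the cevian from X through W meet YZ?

(0, -59/6)

Barycentric coordinates of W with respect to XYZ: (1/4, 5/8, 1/8).
On side YZ the X-coordinate is zero; dropping W's X-weight 1/4 and renormalizing the remaining 5/8 : 1/8 gives weights 5/6, 1/6 on Y, Z.
V = (5/6)·(-1, -14) + (1/6)·(5, 11) = (0, -59/6).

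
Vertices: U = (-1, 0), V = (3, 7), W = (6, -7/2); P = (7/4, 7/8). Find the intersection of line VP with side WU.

(4/3, -7/6)

Barycentric coordinates of P with respect to UVW: (1/2, 1/4, 1/4).
On side WU the V-coordinate is zero; dropping P's V-weight 1/4 and renormalizing the remaining 1/4 : 1/2 gives weights 1/3, 2/3 on W, U.
Q = (1/3)·(6, -7/2) + (2/3)·(-1, 0) = (4/3, -7/6).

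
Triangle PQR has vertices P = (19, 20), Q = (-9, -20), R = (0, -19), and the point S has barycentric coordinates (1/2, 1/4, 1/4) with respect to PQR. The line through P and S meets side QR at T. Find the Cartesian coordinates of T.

Line PS meets QR where the P-coordinate vanishes; zeroing S's P-weight and renormalizing leaves Q, R-weights 1/4 : 1/4 → (1/2, 1/2).
So T = (1/2)·Q + (1/2)·R = (-9/2, -39/2).

(-9/2, -39/2)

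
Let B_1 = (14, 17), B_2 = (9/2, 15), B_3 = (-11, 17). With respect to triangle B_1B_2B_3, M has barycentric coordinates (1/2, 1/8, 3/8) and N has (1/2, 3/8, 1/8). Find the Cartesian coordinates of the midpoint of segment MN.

Barycentric coordinates of the midpoint are the average: (1/2, 1/4, 1/4).
Converting: (1/2)·B_1 + (1/4)·B_2 + (1/4)·B_3 = (43/8, 33/2).

(43/8, 33/2)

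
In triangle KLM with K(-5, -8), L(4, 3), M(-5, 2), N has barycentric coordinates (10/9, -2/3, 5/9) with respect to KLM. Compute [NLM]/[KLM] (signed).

The signed ratio [NLM]/[KLM] equals the barycentric coordinate of N at vertex K, which is 10/9.

10/9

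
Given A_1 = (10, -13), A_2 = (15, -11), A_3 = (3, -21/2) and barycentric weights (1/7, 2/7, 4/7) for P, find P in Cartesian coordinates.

(52/7, -11)

P = (1/7)·A_1 + (2/7)·A_2 + (4/7)·A_3.
x-coordinate: (1/7)·10 + (2/7)·15 + (4/7)·3 = 52/7.
y-coordinate: (1/7)·(-13) + (2/7)·(-11) + (4/7)·(-21/2) = -11.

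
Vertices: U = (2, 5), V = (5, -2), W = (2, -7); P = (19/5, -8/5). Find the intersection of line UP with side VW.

(17/4, -13/4)

Barycentric coordinates of P with respect to UVW: (1/5, 3/5, 1/5).
On side VW the U-coordinate is zero; dropping P's U-weight 1/5 and renormalizing the remaining 3/5 : 1/5 gives weights 3/4, 1/4 on V, W.
Q = (3/4)·(5, -2) + (1/4)·(2, -7) = (17/4, -13/4).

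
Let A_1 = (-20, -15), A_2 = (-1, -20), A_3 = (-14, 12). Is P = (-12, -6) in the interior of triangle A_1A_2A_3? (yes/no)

yes

Barycentric coordinates of P: (170/543, 54/181, 211/543).
The three coordinates are positive, positive, positive; a point is interior exactly when all three are positive.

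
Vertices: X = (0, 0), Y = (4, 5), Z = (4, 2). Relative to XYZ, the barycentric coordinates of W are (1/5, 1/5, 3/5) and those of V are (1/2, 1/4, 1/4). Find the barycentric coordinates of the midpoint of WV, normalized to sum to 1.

(7/20, 9/40, 17/40)

Since both coordinate triples sum to 1, the midpoint's barycentrics are the componentwise average.
(1/5+1/2)/2 = 7/20; similarly 9/40 and 17/40.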